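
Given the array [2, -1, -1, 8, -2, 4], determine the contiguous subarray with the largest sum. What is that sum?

Using Kadane's algorithm on [2, -1, -1, 8, -2, 4]:

Scanning through the array:
Position 1 (value -1): max_ending_here = 1, max_so_far = 2
Position 2 (value -1): max_ending_here = 0, max_so_far = 2
Position 3 (value 8): max_ending_here = 8, max_so_far = 8
Position 4 (value -2): max_ending_here = 6, max_so_far = 8
Position 5 (value 4): max_ending_here = 10, max_so_far = 10

Maximum subarray: [2, -1, -1, 8, -2, 4]
Maximum sum: 10

The maximum subarray is [2, -1, -1, 8, -2, 4] with sum 10. This subarray runs from index 0 to index 5.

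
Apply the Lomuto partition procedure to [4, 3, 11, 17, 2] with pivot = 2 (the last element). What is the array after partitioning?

Lomuto partition with pivot = 2:

Initial array: [4, 3, 11, 17, 2]

arr[0]=4 > 2: no swap
arr[1]=3 > 2: no swap
arr[2]=11 > 2: no swap
arr[3]=17 > 2: no swap

Place pivot at position 0: [2, 3, 11, 17, 4]
Pivot position: 0

After partitioning with pivot 2, the array becomes [2, 3, 11, 17, 4]. The pivot is placed at index 0. All elements to the left of the pivot are <= 2, and all elements to the right are > 2.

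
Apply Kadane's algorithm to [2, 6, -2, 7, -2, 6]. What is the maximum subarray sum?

Using Kadane's algorithm on [2, 6, -2, 7, -2, 6]:

Scanning through the array:
Position 1 (value 6): max_ending_here = 8, max_so_far = 8
Position 2 (value -2): max_ending_here = 6, max_so_far = 8
Position 3 (value 7): max_ending_here = 13, max_so_far = 13
Position 4 (value -2): max_ending_here = 11, max_so_far = 13
Position 5 (value 6): max_ending_here = 17, max_so_far = 17

Maximum subarray: [2, 6, -2, 7, -2, 6]
Maximum sum: 17

The maximum subarray is [2, 6, -2, 7, -2, 6] with sum 17. This subarray runs from index 0 to index 5.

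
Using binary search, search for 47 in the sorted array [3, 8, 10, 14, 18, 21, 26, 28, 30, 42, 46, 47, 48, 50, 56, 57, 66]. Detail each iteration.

Binary search for 47 in [3, 8, 10, 14, 18, 21, 26, 28, 30, 42, 46, 47, 48, 50, 56, 57, 66]:

lo=0, hi=16, mid=8, arr[mid]=30 -> 30 < 47, search right half
lo=9, hi=16, mid=12, arr[mid]=48 -> 48 > 47, search left half
lo=9, hi=11, mid=10, arr[mid]=46 -> 46 < 47, search right half
lo=11, hi=11, mid=11, arr[mid]=47 -> Found target at index 11!

Binary search finds 47 at index 11 after 4 comparisons. The search repeatedly halves the search space by comparing with the middle element.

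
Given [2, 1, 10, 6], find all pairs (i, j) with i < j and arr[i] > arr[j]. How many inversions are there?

Finding inversions in [2, 1, 10, 6]:

(0, 1): arr[0]=2 > arr[1]=1
(2, 3): arr[2]=10 > arr[3]=6

Total inversions: 2

The array has 2 inversion(s): (0,1), (2,3). Each pair (i,j) satisfies i < j and arr[i] > arr[j].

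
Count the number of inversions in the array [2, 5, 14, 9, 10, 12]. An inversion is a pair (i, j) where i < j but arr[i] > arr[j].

Finding inversions in [2, 5, 14, 9, 10, 12]:

(2, 3): arr[2]=14 > arr[3]=9
(2, 4): arr[2]=14 > arr[4]=10
(2, 5): arr[2]=14 > arr[5]=12

Total inversions: 3

The array has 3 inversion(s): (2,3), (2,4), (2,5). Each pair (i,j) satisfies i < j and arr[i] > arr[j].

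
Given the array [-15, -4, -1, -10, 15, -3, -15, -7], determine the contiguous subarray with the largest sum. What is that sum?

Using Kadane's algorithm on [-15, -4, -1, -10, 15, -3, -15, -7]:

Scanning through the array:
Position 1 (value -4): max_ending_here = -4, max_so_far = -4
Position 2 (value -1): max_ending_here = -1, max_so_far = -1
Position 3 (value -10): max_ending_here = -10, max_so_far = -1
Position 4 (value 15): max_ending_here = 15, max_so_far = 15
Position 5 (value -3): max_ending_here = 12, max_so_far = 15
Position 6 (value -15): max_ending_here = -3, max_so_far = 15
Position 7 (value -7): max_ending_here = -7, max_so_far = 15

Maximum subarray: [15]
Maximum sum: 15

The maximum subarray is [15] with sum 15. This subarray runs from index 4 to index 4.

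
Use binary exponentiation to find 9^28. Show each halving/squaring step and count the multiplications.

Computing 9^28 by squaring (build up from 9^1; each line after the first costs one multiplication):

9^1 = 9
9^2 = (9^1)^2 = 9^2 = 81
9^3 = 9 * 9^2 = 9 * 81 = 729
9^6 = (9^3)^2 = 729^2 = 531441
9^7 = 9 * 9^6 = 9 * 531441 = 4782969
9^14 = (9^7)^2 = 4782969^2 = 22876792454961
9^28 = (9^14)^2 = 22876792454961^2 = 523347633027360537213511521

Result: 523347633027360537213511521
Multiplications needed: 6 (6 lines after 9^1)

9^28 = 523347633027360537213511521. Using exponentiation by squaring, this requires 6 multiplications. The key idea: if the exponent is even, square the half-power; if odd, multiply by the base once.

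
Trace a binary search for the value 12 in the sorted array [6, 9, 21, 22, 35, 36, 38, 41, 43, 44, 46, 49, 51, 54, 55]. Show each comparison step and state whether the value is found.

Binary search for 12 in [6, 9, 21, 22, 35, 36, 38, 41, 43, 44, 46, 49, 51, 54, 55]:

lo=0, hi=14, mid=7, arr[mid]=41 -> 41 > 12, search left half
lo=0, hi=6, mid=3, arr[mid]=22 -> 22 > 12, search left half
lo=0, hi=2, mid=1, arr[mid]=9 -> 9 < 12, search right half
lo=2, hi=2, mid=2, arr[mid]=21 -> 21 > 12, search left half
lo=2 > hi=1, target 12 not found

Binary search determines that 12 is not in the array after 4 comparisons. The search space was exhausted without finding the target.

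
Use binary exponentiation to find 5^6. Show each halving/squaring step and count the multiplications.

Computing 5^6 by squaring (build up from 5^1; each line after the first costs one multiplication):

5^1 = 5
5^2 = (5^1)^2 = 5^2 = 25
5^3 = 5 * 5^2 = 5 * 25 = 125
5^6 = (5^3)^2 = 125^2 = 15625

Result: 15625
Multiplications needed: 3 (3 lines after 5^1)

5^6 = 15625. Using exponentiation by squaring, this requires 3 multiplications. The key idea: if the exponent is even, square the half-power; if odd, multiply by the base once.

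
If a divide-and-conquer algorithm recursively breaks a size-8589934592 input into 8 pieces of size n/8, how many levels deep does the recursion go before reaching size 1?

For divide and conquer with division factor 8:

Problem sizes at each level:
Level 0: 8589934592
Level 1: 1073741824
Level 2: 134217728
Level 3: 16777216
Level 4: 2097152
Level 5: 262144
Level 6: 32768
Level 7: 4096
Level 8: 512
Level 9: 64
Level 10: 8
Level 11: 1

The root is level 0 and the size-1 base case is level 11 (the tree spans levels 0 through 11, i.e. 12 levels counting the root), so the depth is the number of divisions: log_8(8589934592) = 11

The recursion tree depth is log_8(8589934592) = 11. At each level, the problem size is divided by 8, so it takes 11 divisions to reduce to a base case of size 1. The algorithm makes 8 recursive calls at each level.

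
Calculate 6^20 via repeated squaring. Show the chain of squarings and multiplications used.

Computing 6^20 by squaring (build up from 6^1; each line after the first costs one multiplication):

6^1 = 6
6^2 = (6^1)^2 = 6^2 = 36
6^4 = (6^2)^2 = 36^2 = 1296
6^5 = 6 * 6^4 = 6 * 1296 = 7776
6^10 = (6^5)^2 = 7776^2 = 60466176
6^20 = (6^10)^2 = 60466176^2 = 3656158440062976

Result: 3656158440062976
Multiplications needed: 5 (5 lines after 6^1)

6^20 = 3656158440062976. Using exponentiation by squaring, this requires 5 multiplications. The key idea: if the exponent is even, square the half-power; if odd, multiply by the base once.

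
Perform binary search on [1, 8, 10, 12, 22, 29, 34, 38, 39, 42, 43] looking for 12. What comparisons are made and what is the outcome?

Binary search for 12 in [1, 8, 10, 12, 22, 29, 34, 38, 39, 42, 43]:

lo=0, hi=10, mid=5, arr[mid]=29 -> 29 > 12, search left half
lo=0, hi=4, mid=2, arr[mid]=10 -> 10 < 12, search right half
lo=3, hi=4, mid=3, arr[mid]=12 -> Found target at index 3!

Binary search finds 12 at index 3 after 3 comparisons. The search repeatedly halves the search space by comparing with the middle element.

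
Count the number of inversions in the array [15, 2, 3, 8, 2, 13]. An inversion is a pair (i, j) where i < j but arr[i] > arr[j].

Finding inversions in [15, 2, 3, 8, 2, 13]:

(0, 1): arr[0]=15 > arr[1]=2
(0, 2): arr[0]=15 > arr[2]=3
(0, 3): arr[0]=15 > arr[3]=8
(0, 4): arr[0]=15 > arr[4]=2
(0, 5): arr[0]=15 > arr[5]=13
(2, 4): arr[2]=3 > arr[4]=2
(3, 4): arr[3]=8 > arr[4]=2

Total inversions: 7

The array has 7 inversion(s): (0,1), (0,2), (0,3), (0,4), (0,5), (2,4), (3,4). Each pair (i,j) satisfies i < j and arr[i] > arr[j].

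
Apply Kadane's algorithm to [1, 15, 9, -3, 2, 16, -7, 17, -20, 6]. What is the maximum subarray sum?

Using Kadane's algorithm on [1, 15, 9, -3, 2, 16, -7, 17, -20, 6]:

Scanning through the array:
Position 1 (value 15): max_ending_here = 16, max_so_far = 16
Position 2 (value 9): max_ending_here = 25, max_so_far = 25
Position 3 (value -3): max_ending_here = 22, max_so_far = 25
Position 4 (value 2): max_ending_here = 24, max_so_far = 25
Position 5 (value 16): max_ending_here = 40, max_so_far = 40
Position 6 (value -7): max_ending_here = 33, max_so_far = 40
Position 7 (value 17): max_ending_here = 50, max_so_far = 50
Position 8 (value -20): max_ending_here = 30, max_so_far = 50
Position 9 (value 6): max_ending_here = 36, max_so_far = 50

Maximum subarray: [1, 15, 9, -3, 2, 16, -7, 17]
Maximum sum: 50

The maximum subarray is [1, 15, 9, -3, 2, 16, -7, 17] with sum 50. This subarray runs from index 0 to index 7.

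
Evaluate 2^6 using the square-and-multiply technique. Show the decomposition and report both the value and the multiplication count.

Computing 2^6 by squaring (build up from 2^1; each line after the first costs one multiplication):

2^1 = 2
2^2 = (2^1)^2 = 2^2 = 4
2^3 = 2 * 2^2 = 2 * 4 = 8
2^6 = (2^3)^2 = 8^2 = 64

Result: 64
Multiplications needed: 3 (3 lines after 2^1)

2^6 = 64. Using exponentiation by squaring, this requires 3 multiplications. The key idea: if the exponent is even, square the half-power; if odd, multiply by the base once.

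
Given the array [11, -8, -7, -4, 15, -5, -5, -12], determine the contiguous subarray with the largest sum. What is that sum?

Using Kadane's algorithm on [11, -8, -7, -4, 15, -5, -5, -12]:

Scanning through the array:
Position 1 (value -8): max_ending_here = 3, max_so_far = 11
Position 2 (value -7): max_ending_here = -4, max_so_far = 11
Position 3 (value -4): max_ending_here = -4, max_so_far = 11
Position 4 (value 15): max_ending_here = 15, max_so_far = 15
Position 5 (value -5): max_ending_here = 10, max_so_far = 15
Position 6 (value -5): max_ending_here = 5, max_so_far = 15
Position 7 (value -12): max_ending_here = -7, max_so_far = 15

Maximum subarray: [15]
Maximum sum: 15

The maximum subarray is [15] with sum 15. This subarray runs from index 4 to index 4.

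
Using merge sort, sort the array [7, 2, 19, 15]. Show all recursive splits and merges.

Merge sort trace:

Split: [7, 2, 19, 15] -> [7, 2] and [19, 15]
  Split: [7, 2] -> [7] and [2]
  Merge: [7] + [2] -> [2, 7]
  Split: [19, 15] -> [19] and [15]
  Merge: [19] + [15] -> [15, 19]
Merge: [2, 7] + [15, 19] -> [2, 7, 15, 19]

Final sorted array: [2, 7, 15, 19]

The merge sort proceeds by recursively splitting the array and merging sorted halves.
After all merges, the sorted array is [2, 7, 15, 19].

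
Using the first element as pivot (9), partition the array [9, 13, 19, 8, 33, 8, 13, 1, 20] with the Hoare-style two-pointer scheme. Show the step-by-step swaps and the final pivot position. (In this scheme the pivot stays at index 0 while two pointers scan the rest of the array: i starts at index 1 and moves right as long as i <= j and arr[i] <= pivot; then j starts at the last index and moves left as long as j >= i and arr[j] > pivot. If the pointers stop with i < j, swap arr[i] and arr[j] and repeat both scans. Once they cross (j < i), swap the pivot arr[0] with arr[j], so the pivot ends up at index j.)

Hoare-style two-pointer partition with pivot = 9:

Initial array: [9, 13, 19, 8, 33, 8, 13, 1, 20]

Pointers start at i = 1, j = 8.
i stops at index 1 (arr[1]=13 > 9), j stops at index 7 (arr[7]=1 <= 9): swap arr[1] and arr[7], array becomes [9, 1, 19, 8, 33, 8, 13, 13, 20]
i stops at index 2 (arr[2]=19 > 9), j stops at index 5 (arr[5]=8 <= 9): swap arr[2] and arr[5], array becomes [9, 1, 8, 8, 33, 19, 13, 13, 20]
i ends at 4, j ends at 3: the pointers have crossed (j < i), so scanning stops.

Swap pivot arr[0] with arr[3] to place pivot at position 3: [8, 1, 8, 9, 33, 19, 13, 13, 20]
Pivot position: 3

After partitioning with pivot 9, the array becomes [8, 1, 8, 9, 33, 19, 13, 13, 20]. The pivot is placed at index 3. All elements to the left of the pivot are <= 9, and all elements to the right are > 9.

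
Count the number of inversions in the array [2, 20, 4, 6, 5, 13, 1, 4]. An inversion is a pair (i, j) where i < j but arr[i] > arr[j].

Finding inversions in [2, 20, 4, 6, 5, 13, 1, 4]:

(0, 6): arr[0]=2 > arr[6]=1
(1, 2): arr[1]=20 > arr[2]=4
(1, 3): arr[1]=20 > arr[3]=6
(1, 4): arr[1]=20 > arr[4]=5
(1, 5): arr[1]=20 > arr[5]=13
(1, 6): arr[1]=20 > arr[6]=1
(1, 7): arr[1]=20 > arr[7]=4
(2, 6): arr[2]=4 > arr[6]=1
(3, 4): arr[3]=6 > arr[4]=5
(3, 6): arr[3]=6 > arr[6]=1
(3, 7): arr[3]=6 > arr[7]=4
(4, 6): arr[4]=5 > arr[6]=1
(4, 7): arr[4]=5 > arr[7]=4
(5, 6): arr[5]=13 > arr[6]=1
(5, 7): arr[5]=13 > arr[7]=4

Total inversions: 15

The array has 15 inversion(s): (0,6), (1,2), (1,3), (1,4), (1,5), (1,6), (1,7), (2,6), (3,4), (3,6), (3,7), (4,6), (4,7), (5,6), (5,7). Each pair (i,j) satisfies i < j and arr[i] > arr[j].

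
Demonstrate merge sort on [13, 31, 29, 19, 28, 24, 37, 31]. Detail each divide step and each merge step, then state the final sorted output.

Merge sort trace:

Split: [13, 31, 29, 19, 28, 24, 37, 31] -> [13, 31, 29, 19] and [28, 24, 37, 31]
  Split: [13, 31, 29, 19] -> [13, 31] and [29, 19]
    Split: [13, 31] -> [13] and [31]
    Merge: [13] + [31] -> [13, 31]
    Split: [29, 19] -> [29] and [19]
    Merge: [29] + [19] -> [19, 29]
  Merge: [13, 31] + [19, 29] -> [13, 19, 29, 31]
  Split: [28, 24, 37, 31] -> [28, 24] and [37, 31]
    Split: [28, 24] -> [28] and [24]
    Merge: [28] + [24] -> [24, 28]
    Split: [37, 31] -> [37] and [31]
    Merge: [37] + [31] -> [31, 37]
  Merge: [24, 28] + [31, 37] -> [24, 28, 31, 37]
Merge: [13, 19, 29, 31] + [24, 28, 31, 37] -> [13, 19, 24, 28, 29, 31, 31, 37]

Final sorted array: [13, 19, 24, 28, 29, 31, 31, 37]

The merge sort proceeds by recursively splitting the array and merging sorted halves.
After all merges, the sorted array is [13, 19, 24, 28, 29, 31, 31, 37].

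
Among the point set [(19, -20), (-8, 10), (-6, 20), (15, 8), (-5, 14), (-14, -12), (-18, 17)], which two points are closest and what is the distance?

Computing all pairwise distances among 7 points:

d((19, -20), (-8, 10)) = 40.3609
d((19, -20), (-6, 20)) = 47.1699
d((19, -20), (15, 8)) = 28.2843
d((19, -20), (-5, 14)) = 41.6173
d((19, -20), (-14, -12)) = 33.9559
d((19, -20), (-18, 17)) = 52.3259
d((-8, 10), (-6, 20)) = 10.198
d((-8, 10), (15, 8)) = 23.0868
d((-8, 10), (-5, 14)) = 5.0 <-- minimum
d((-8, 10), (-14, -12)) = 22.8035
d((-8, 10), (-18, 17)) = 12.2066
d((-6, 20), (15, 8)) = 24.1868
d((-6, 20), (-5, 14)) = 6.0828
d((-6, 20), (-14, -12)) = 32.9848
d((-6, 20), (-18, 17)) = 12.3693
d((15, 8), (-5, 14)) = 20.8806
d((15, 8), (-14, -12)) = 35.2278
d((15, 8), (-18, 17)) = 34.2053
d((-5, 14), (-14, -12)) = 27.5136
d((-5, 14), (-18, 17)) = 13.3417
d((-14, -12), (-18, 17)) = 29.2746

Closest pair: (-8, 10) and (-5, 14) with distance 5.0

The closest pair is (-8, 10) and (-5, 14) with Euclidean distance 5.0. For 7 points, brute-force pairwise comparison is shown above. For large n, the divide-and-conquer algorithm (sort by x, recurse on halves, check the dividing strip) achieves O(n log n).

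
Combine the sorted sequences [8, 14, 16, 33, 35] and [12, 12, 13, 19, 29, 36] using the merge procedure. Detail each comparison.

Merging process:

Compare 8 vs 12: take 8 from left. Merged: [8]
Compare 14 vs 12: take 12 from right. Merged: [8, 12]
Compare 14 vs 12: take 12 from right. Merged: [8, 12, 12]
Compare 14 vs 13: take 13 from right. Merged: [8, 12, 12, 13]
Compare 14 vs 19: take 14 from left. Merged: [8, 12, 12, 13, 14]
Compare 16 vs 19: take 16 from left. Merged: [8, 12, 12, 13, 14, 16]
Compare 33 vs 19: take 19 from right. Merged: [8, 12, 12, 13, 14, 16, 19]
Compare 33 vs 29: take 29 from right. Merged: [8, 12, 12, 13, 14, 16, 19, 29]
Compare 33 vs 36: take 33 from left. Merged: [8, 12, 12, 13, 14, 16, 19, 29, 33]
Compare 35 vs 36: take 35 from left. Merged: [8, 12, 12, 13, 14, 16, 19, 29, 33, 35]
Append remaining from right: [36]. Merged: [8, 12, 12, 13, 14, 16, 19, 29, 33, 35, 36]

Final merged array: [8, 12, 12, 13, 14, 16, 19, 29, 33, 35, 36]
Total comparisons: 10

The merged array is [8, 12, 12, 13, 14, 16, 19, 29, 33, 35, 36], requiring 10 comparisons. The merge step runs in O(n) time where n is the total number of elements.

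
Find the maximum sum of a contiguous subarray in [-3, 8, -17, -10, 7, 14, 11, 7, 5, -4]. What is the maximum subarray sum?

Using Kadane's algorithm on [-3, 8, -17, -10, 7, 14, 11, 7, 5, -4]:

Scanning through the array:
Position 1 (value 8): max_ending_here = 8, max_so_far = 8
Position 2 (value -17): max_ending_here = -9, max_so_far = 8
Position 3 (value -10): max_ending_here = -10, max_so_far = 8
Position 4 (value 7): max_ending_here = 7, max_so_far = 8
Position 5 (value 14): max_ending_here = 21, max_so_far = 21
Position 6 (value 11): max_ending_here = 32, max_so_far = 32
Position 7 (value 7): max_ending_here = 39, max_so_far = 39
Position 8 (value 5): max_ending_here = 44, max_so_far = 44
Position 9 (value -4): max_ending_here = 40, max_so_far = 44

Maximum subarray: [7, 14, 11, 7, 5]
Maximum sum: 44

The maximum subarray is [7, 14, 11, 7, 5] with sum 44. This subarray runs from index 4 to index 8.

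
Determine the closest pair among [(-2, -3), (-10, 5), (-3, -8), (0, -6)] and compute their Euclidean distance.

Computing all pairwise distances among 4 points:

d((-2, -3), (-10, 5)) = 11.3137
d((-2, -3), (-3, -8)) = 5.099
d((-2, -3), (0, -6)) = 3.6056 <-- minimum
d((-10, 5), (-3, -8)) = 14.7648
d((-10, 5), (0, -6)) = 14.8661
d((-3, -8), (0, -6)) = 3.6056 <-- minimum

Minimum distance: 3.6056 (tie among 2 pairs: (-2, -3) and (0, -6); (-3, -8) and (0, -6))

The minimum Euclidean distance is 3.6056. There is a tie: 2 pairs achieve this minimum — (-2, -3) and (0, -6); (-3, -8) and (0, -6). Any of these is a valid closest pair. For 4 points, brute-force pairwise comparison is shown above. For large n, the divide-and-conquer algorithm (sort by x, recurse on halves, check the dividing strip) achieves O(n log n).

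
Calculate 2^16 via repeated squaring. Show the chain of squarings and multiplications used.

Computing 2^16 by squaring (build up from 2^1; each line after the first costs one multiplication):

2^1 = 2
2^2 = (2^1)^2 = 2^2 = 4
2^4 = (2^2)^2 = 4^2 = 16
2^8 = (2^4)^2 = 16^2 = 256
2^16 = (2^8)^2 = 256^2 = 65536

Result: 65536
Multiplications needed: 4 (4 lines after 2^1)

2^16 = 65536. Using exponentiation by squaring, this requires 4 multiplications. The key idea: if the exponent is even, square the half-power; if odd, multiply by the base once.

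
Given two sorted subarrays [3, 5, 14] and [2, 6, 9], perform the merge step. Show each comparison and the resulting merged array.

Merging process:

Compare 3 vs 2: take 2 from right. Merged: [2]
Compare 3 vs 6: take 3 from left. Merged: [2, 3]
Compare 5 vs 6: take 5 from left. Merged: [2, 3, 5]
Compare 14 vs 6: take 6 from right. Merged: [2, 3, 5, 6]
Compare 14 vs 9: take 9 from right. Merged: [2, 3, 5, 6, 9]
Append remaining from left: [14]. Merged: [2, 3, 5, 6, 9, 14]

Final merged array: [2, 3, 5, 6, 9, 14]
Total comparisons: 5

The merged array is [2, 3, 5, 6, 9, 14], requiring 5 comparisons. The merge step runs in O(n) time where n is the total number of elements.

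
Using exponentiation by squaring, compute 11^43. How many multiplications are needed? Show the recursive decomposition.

Computing 11^43 by squaring (build up from 11^1; each line after the first costs one multiplication):

11^1 = 11
11^2 = (11^1)^2 = 11^2 = 121
11^4 = (11^2)^2 = 121^2 = 14641
11^5 = 11 * 11^4 = 11 * 14641 = 161051
11^10 = (11^5)^2 = 161051^2 = 25937424601
11^20 = (11^10)^2 = 25937424601^2 = 672749994932560009201
11^21 = 11 * 11^20 = 11 * 672749994932560009201 = 7400249944258160101211
11^42 = (11^21)^2 = 7400249944258160101211^2 = 54763699237492901685126120802225273763666521
11^43 = 11 * 11^42 = 11 * 54763699237492901685126120802225273763666521 = 602400691612421918536387328824478011400331731

Result: 602400691612421918536387328824478011400331731
Multiplications needed: 8 (8 lines after 11^1)

11^43 = 602400691612421918536387328824478011400331731. Using exponentiation by squaring, this requires 8 multiplications. The key idea: if the exponent is even, square the half-power; if odd, multiply by the base once.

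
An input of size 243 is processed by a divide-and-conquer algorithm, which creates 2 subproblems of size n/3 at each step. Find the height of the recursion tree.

For divide and conquer with division factor 3:

Problem sizes at each level:
Level 0: 243
Level 1: 81
Level 2: 27
Level 3: 9
Level 4: 3
Level 5: 1

The root is level 0 and the size-1 base case is level 5 (the tree spans levels 0 through 5, i.e. 6 levels counting the root), so the depth is the number of divisions: log_3(243) = 5

The recursion tree depth is log_3(243) = 5. At each level, the problem size is divided by 3, so it takes 5 divisions to reduce to a base case of size 1. The algorithm makes 2 recursive calls at each level.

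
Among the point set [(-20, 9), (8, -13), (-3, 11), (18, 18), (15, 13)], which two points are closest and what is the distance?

Computing all pairwise distances among 5 points:

d((-20, 9), (8, -13)) = 35.609
d((-20, 9), (-3, 11)) = 17.1172
d((-20, 9), (18, 18)) = 39.0512
d((-20, 9), (15, 13)) = 35.2278
d((8, -13), (-3, 11)) = 26.4008
d((8, -13), (18, 18)) = 32.573
d((8, -13), (15, 13)) = 26.9258
d((-3, 11), (18, 18)) = 22.1359
d((-3, 11), (15, 13)) = 18.1108
d((18, 18), (15, 13)) = 5.831 <-- minimum

Closest pair: (18, 18) and (15, 13) with distance 5.831

The closest pair is (18, 18) and (15, 13) with Euclidean distance 5.831. For 5 points, brute-force pairwise comparison is shown above. For large n, the divide-and-conquer algorithm (sort by x, recurse on halves, check the dividing strip) achieves O(n log n).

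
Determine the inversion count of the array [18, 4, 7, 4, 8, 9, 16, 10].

Finding inversions in [18, 4, 7, 4, 8, 9, 16, 10]:

(0, 1): arr[0]=18 > arr[1]=4
(0, 2): arr[0]=18 > arr[2]=7
(0, 3): arr[0]=18 > arr[3]=4
(0, 4): arr[0]=18 > arr[4]=8
(0, 5): arr[0]=18 > arr[5]=9
(0, 6): arr[0]=18 > arr[6]=16
(0, 7): arr[0]=18 > arr[7]=10
(2, 3): arr[2]=7 > arr[3]=4
(6, 7): arr[6]=16 > arr[7]=10

Total inversions: 9

The array has 9 inversion(s): (0,1), (0,2), (0,3), (0,4), (0,5), (0,6), (0,7), (2,3), (6,7). Each pair (i,j) satisfies i < j and arr[i] > arr[j].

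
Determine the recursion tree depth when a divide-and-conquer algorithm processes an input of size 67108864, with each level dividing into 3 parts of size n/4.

For divide and conquer with division factor 4:

Problem sizes at each level:
Level 0: 67108864
Level 1: 16777216
Level 2: 4194304
Level 3: 1048576
Level 4: 262144
Level 5: 65536
Level 6: 16384
Level 7: 4096
Level 8: 1024
Level 9: 256
Level 10: 64
Level 11: 16
Level 12: 4
Level 13: 1

The root is level 0 and the size-1 base case is level 13 (the tree spans levels 0 through 13, i.e. 14 levels counting the root), so the depth is the number of divisions: log_4(67108864) = 13

The recursion tree depth is log_4(67108864) = 13. At each level, the problem size is divided by 4, so it takes 13 divisions to reduce to a base case of size 1. The algorithm makes 3 recursive calls at each level.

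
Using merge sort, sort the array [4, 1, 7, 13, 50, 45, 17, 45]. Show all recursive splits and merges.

Merge sort trace:

Split: [4, 1, 7, 13, 50, 45, 17, 45] -> [4, 1, 7, 13] and [50, 45, 17, 45]
  Split: [4, 1, 7, 13] -> [4, 1] and [7, 13]
    Split: [4, 1] -> [4] and [1]
    Merge: [4] + [1] -> [1, 4]
    Split: [7, 13] -> [7] and [13]
    Merge: [7] + [13] -> [7, 13]
  Merge: [1, 4] + [7, 13] -> [1, 4, 7, 13]
  Split: [50, 45, 17, 45] -> [50, 45] and [17, 45]
    Split: [50, 45] -> [50] and [45]
    Merge: [50] + [45] -> [45, 50]
    Split: [17, 45] -> [17] and [45]
    Merge: [17] + [45] -> [17, 45]
  Merge: [45, 50] + [17, 45] -> [17, 45, 45, 50]
Merge: [1, 4, 7, 13] + [17, 45, 45, 50] -> [1, 4, 7, 13, 17, 45, 45, 50]

Final sorted array: [1, 4, 7, 13, 17, 45, 45, 50]

The merge sort proceeds by recursively splitting the array and merging sorted halves.
After all merges, the sorted array is [1, 4, 7, 13, 17, 45, 45, 50].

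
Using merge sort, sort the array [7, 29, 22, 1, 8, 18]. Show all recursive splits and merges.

Merge sort trace:

Split: [7, 29, 22, 1, 8, 18] -> [7, 29, 22] and [1, 8, 18]
  Split: [7, 29, 22] -> [7] and [29, 22]
    Split: [29, 22] -> [29] and [22]
    Merge: [29] + [22] -> [22, 29]
  Merge: [7] + [22, 29] -> [7, 22, 29]
  Split: [1, 8, 18] -> [1] and [8, 18]
    Split: [8, 18] -> [8] and [18]
    Merge: [8] + [18] -> [8, 18]
  Merge: [1] + [8, 18] -> [1, 8, 18]
Merge: [7, 22, 29] + [1, 8, 18] -> [1, 7, 8, 18, 22, 29]

Final sorted array: [1, 7, 8, 18, 22, 29]

The merge sort proceeds by recursively splitting the array and merging sorted halves.
After all merges, the sorted array is [1, 7, 8, 18, 22, 29].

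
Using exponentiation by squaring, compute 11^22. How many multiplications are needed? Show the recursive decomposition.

Computing 11^22 by squaring (build up from 11^1; each line after the first costs one multiplication):

11^1 = 11
11^2 = (11^1)^2 = 11^2 = 121
11^4 = (11^2)^2 = 121^2 = 14641
11^5 = 11 * 11^4 = 11 * 14641 = 161051
11^10 = (11^5)^2 = 161051^2 = 25937424601
11^11 = 11 * 11^10 = 11 * 25937424601 = 285311670611
11^22 = (11^11)^2 = 285311670611^2 = 81402749386839761113321

Result: 81402749386839761113321
Multiplications needed: 6 (6 lines after 11^1)

11^22 = 81402749386839761113321. Using exponentiation by squaring, this requires 6 multiplications. The key idea: if the exponent is even, square the half-power; if odd, multiply by the base once.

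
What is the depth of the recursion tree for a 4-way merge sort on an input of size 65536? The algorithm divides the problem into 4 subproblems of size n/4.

For divide and conquer with division factor 4:

Problem sizes at each level:
Level 0: 65536
Level 1: 16384
Level 2: 4096
Level 3: 1024
Level 4: 256
Level 5: 64
Level 6: 16
Level 7: 4
Level 8: 1

The root is level 0 and the size-1 base case is level 8 (the tree spans levels 0 through 8, i.e. 9 levels counting the root), so the depth is the number of divisions: log_4(65536) = 8

The recursion tree depth is log_4(65536) = 8. At each level, the problem size is divided by 4, so it takes 8 divisions to reduce to a base case of size 1. The algorithm makes 4 recursive calls at each level.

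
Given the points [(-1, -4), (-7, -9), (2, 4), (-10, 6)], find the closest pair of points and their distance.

Computing all pairwise distances among 4 points:

d((-1, -4), (-7, -9)) = 7.8102 <-- minimum
d((-1, -4), (2, 4)) = 8.544
d((-1, -4), (-10, 6)) = 13.4536
d((-7, -9), (2, 4)) = 15.8114
d((-7, -9), (-10, 6)) = 15.2971
d((2, 4), (-10, 6)) = 12.1655

Closest pair: (-1, -4) and (-7, -9) with distance 7.8102

The closest pair is (-1, -4) and (-7, -9) with Euclidean distance 7.8102. For 4 points, brute-force pairwise comparison is shown above. For large n, the divide-and-conquer algorithm (sort by x, recurse on halves, check the dividing strip) achieves O(n log n).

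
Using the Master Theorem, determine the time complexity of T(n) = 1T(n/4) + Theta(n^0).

Master Theorem for T(n) = 1T(n/4) + O(n^0):

a = 1, b = 4, c = 0
log_b(a) = log_4(1) = 0.0000

Case 2: c = 0 = log_4(1) = 0.0000
T(n) = O(n^0 log n) = O(log n)

For T(n) = 1T(n/4) + O(n^0): log_4(1) = 0.0000. This is Case 2 of the Master Theorem (c = log_b(a), equal work at all levels), giving O(log n).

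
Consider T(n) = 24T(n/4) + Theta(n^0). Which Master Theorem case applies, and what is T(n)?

Master Theorem for T(n) = 24T(n/4) + O(n^0):

a = 24, b = 4, c = 0
log_b(a) = log_4(24) = 2.2925

Case 1: c = 0 < log_4(24) = 2.2925
T(n) = O(n^(log_4 24))

For T(n) = 24T(n/4) + O(n^0): log_4(24) = 2.2925. This is Case 1 of the Master Theorem (c < log_b(a), work dominated by leaves), giving O(n^(log_4 24)).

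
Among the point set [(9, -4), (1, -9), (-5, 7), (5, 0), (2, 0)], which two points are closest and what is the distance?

Computing all pairwise distances among 5 points:

d((9, -4), (1, -9)) = 9.434
d((9, -4), (-5, 7)) = 17.8045
d((9, -4), (5, 0)) = 5.6569
d((9, -4), (2, 0)) = 8.0623
d((1, -9), (-5, 7)) = 17.088
d((1, -9), (5, 0)) = 9.8489
d((1, -9), (2, 0)) = 9.0554
d((-5, 7), (5, 0)) = 12.2066
d((-5, 7), (2, 0)) = 9.8995
d((5, 0), (2, 0)) = 3.0 <-- minimum

Closest pair: (5, 0) and (2, 0) with distance 3.0

The closest pair is (5, 0) and (2, 0) with Euclidean distance 3.0. For 5 points, brute-force pairwise comparison is shown above. For large n, the divide-and-conquer algorithm (sort by x, recurse on halves, check the dividing strip) achieves O(n log n).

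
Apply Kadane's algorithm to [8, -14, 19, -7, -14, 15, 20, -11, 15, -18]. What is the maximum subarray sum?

Using Kadane's algorithm on [8, -14, 19, -7, -14, 15, 20, -11, 15, -18]:

Scanning through the array:
Position 1 (value -14): max_ending_here = -6, max_so_far = 8
Position 2 (value 19): max_ending_here = 19, max_so_far = 19
Position 3 (value -7): max_ending_here = 12, max_so_far = 19
Position 4 (value -14): max_ending_here = -2, max_so_far = 19
Position 5 (value 15): max_ending_here = 15, max_so_far = 19
Position 6 (value 20): max_ending_here = 35, max_so_far = 35
Position 7 (value -11): max_ending_here = 24, max_so_far = 35
Position 8 (value 15): max_ending_here = 39, max_so_far = 39
Position 9 (value -18): max_ending_here = 21, max_so_far = 39

Maximum subarray: [15, 20, -11, 15]
Maximum sum: 39

The maximum subarray is [15, 20, -11, 15] with sum 39. This subarray runs from index 5 to index 8.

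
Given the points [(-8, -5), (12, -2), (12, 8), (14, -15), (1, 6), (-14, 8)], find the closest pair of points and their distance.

Computing all pairwise distances among 6 points:

d((-8, -5), (12, -2)) = 20.2237
d((-8, -5), (12, 8)) = 23.8537
d((-8, -5), (14, -15)) = 24.1661
d((-8, -5), (1, 6)) = 14.2127
d((-8, -5), (-14, 8)) = 14.3178
d((12, -2), (12, 8)) = 10.0 <-- minimum
d((12, -2), (14, -15)) = 13.1529
d((12, -2), (1, 6)) = 13.6015
d((12, -2), (-14, 8)) = 27.8568
d((12, 8), (14, -15)) = 23.0868
d((12, 8), (1, 6)) = 11.1803
d((12, 8), (-14, 8)) = 26.0
d((14, -15), (1, 6)) = 24.6982
d((14, -15), (-14, 8)) = 36.2353
d((1, 6), (-14, 8)) = 15.1327

Closest pair: (12, -2) and (12, 8) with distance 10.0

The closest pair is (12, -2) and (12, 8) with Euclidean distance 10.0. For 6 points, brute-force pairwise comparison is shown above. For large n, the divide-and-conquer algorithm (sort by x, recurse on halves, check the dividing strip) achieves O(n log n).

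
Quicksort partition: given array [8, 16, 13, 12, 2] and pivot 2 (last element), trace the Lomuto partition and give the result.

Lomuto partition with pivot = 2:

Initial array: [8, 16, 13, 12, 2]

arr[0]=8 > 2: no swap
arr[1]=16 > 2: no swap
arr[2]=13 > 2: no swap
arr[3]=12 > 2: no swap

Place pivot at position 0: [2, 16, 13, 12, 8]
Pivot position: 0

After partitioning with pivot 2, the array becomes [2, 16, 13, 12, 8]. The pivot is placed at index 0. All elements to the left of the pivot are <= 2, and all elements to the right are > 2.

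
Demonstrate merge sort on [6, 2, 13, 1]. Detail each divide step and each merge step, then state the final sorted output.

Merge sort trace:

Split: [6, 2, 13, 1] -> [6, 2] and [13, 1]
  Split: [6, 2] -> [6] and [2]
  Merge: [6] + [2] -> [2, 6]
  Split: [13, 1] -> [13] and [1]
  Merge: [13] + [1] -> [1, 13]
Merge: [2, 6] + [1, 13] -> [1, 2, 6, 13]

Final sorted array: [1, 2, 6, 13]

The merge sort proceeds by recursively splitting the array and merging sorted halves.
After all merges, the sorted array is [1, 2, 6, 13].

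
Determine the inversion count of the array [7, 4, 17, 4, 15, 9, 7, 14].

Finding inversions in [7, 4, 17, 4, 15, 9, 7, 14]:

(0, 1): arr[0]=7 > arr[1]=4
(0, 3): arr[0]=7 > arr[3]=4
(2, 3): arr[2]=17 > arr[3]=4
(2, 4): arr[2]=17 > arr[4]=15
(2, 5): arr[2]=17 > arr[5]=9
(2, 6): arr[2]=17 > arr[6]=7
(2, 7): arr[2]=17 > arr[7]=14
(4, 5): arr[4]=15 > arr[5]=9
(4, 6): arr[4]=15 > arr[6]=7
(4, 7): arr[4]=15 > arr[7]=14
(5, 6): arr[5]=9 > arr[6]=7

Total inversions: 11

The array has 11 inversion(s): (0,1), (0,3), (2,3), (2,4), (2,5), (2,6), (2,7), (4,5), (4,6), (4,7), (5,6). Each pair (i,j) satisfies i < j and arr[i] > arr[j].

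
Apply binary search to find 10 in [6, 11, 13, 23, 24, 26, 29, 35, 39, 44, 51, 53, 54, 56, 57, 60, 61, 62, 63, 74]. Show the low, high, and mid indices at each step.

Binary search for 10 in [6, 11, 13, 23, 24, 26, 29, 35, 39, 44, 51, 53, 54, 56, 57, 60, 61, 62, 63, 74]:

lo=0, hi=19, mid=9, arr[mid]=44 -> 44 > 10, search left half
lo=0, hi=8, mid=4, arr[mid]=24 -> 24 > 10, search left half
lo=0, hi=3, mid=1, arr[mid]=11 -> 11 > 10, search left half
lo=0, hi=0, mid=0, arr[mid]=6 -> 6 < 10, search right half
lo=1 > hi=0, target 10 not found

Binary search determines that 10 is not in the array after 4 comparisons. The search space was exhausted without finding the target.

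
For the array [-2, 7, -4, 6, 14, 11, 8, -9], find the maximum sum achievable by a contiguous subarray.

Using Kadane's algorithm on [-2, 7, -4, 6, 14, 11, 8, -9]:

Scanning through the array:
Position 1 (value 7): max_ending_here = 7, max_so_far = 7
Position 2 (value -4): max_ending_here = 3, max_so_far = 7
Position 3 (value 6): max_ending_here = 9, max_so_far = 9
Position 4 (value 14): max_ending_here = 23, max_so_far = 23
Position 5 (value 11): max_ending_here = 34, max_so_far = 34
Position 6 (value 8): max_ending_here = 42, max_so_far = 42
Position 7 (value -9): max_ending_here = 33, max_so_far = 42

Maximum subarray: [7, -4, 6, 14, 11, 8]
Maximum sum: 42

The maximum subarray is [7, -4, 6, 14, 11, 8] with sum 42. This subarray runs from index 1 to index 6.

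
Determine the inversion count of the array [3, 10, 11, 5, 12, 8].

Finding inversions in [3, 10, 11, 5, 12, 8]:

(1, 3): arr[1]=10 > arr[3]=5
(1, 5): arr[1]=10 > arr[5]=8
(2, 3): arr[2]=11 > arr[3]=5
(2, 5): arr[2]=11 > arr[5]=8
(4, 5): arr[4]=12 > arr[5]=8

Total inversions: 5

The array has 5 inversion(s): (1,3), (1,5), (2,3), (2,5), (4,5). Each pair (i,j) satisfies i < j and arr[i] > arr[j].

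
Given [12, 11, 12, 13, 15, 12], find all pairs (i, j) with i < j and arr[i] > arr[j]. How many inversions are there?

Finding inversions in [12, 11, 12, 13, 15, 12]:

(0, 1): arr[0]=12 > arr[1]=11
(3, 5): arr[3]=13 > arr[5]=12
(4, 5): arr[4]=15 > arr[5]=12

Total inversions: 3

The array has 3 inversion(s): (0,1), (3,5), (4,5). Each pair (i,j) satisfies i < j and arr[i] > arr[j].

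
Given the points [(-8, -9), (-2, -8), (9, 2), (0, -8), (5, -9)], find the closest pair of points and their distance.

Computing all pairwise distances among 5 points:

d((-8, -9), (-2, -8)) = 6.0828
d((-8, -9), (9, 2)) = 20.2485
d((-8, -9), (0, -8)) = 8.0623
d((-8, -9), (5, -9)) = 13.0
d((-2, -8), (9, 2)) = 14.8661
d((-2, -8), (0, -8)) = 2.0 <-- minimum
d((-2, -8), (5, -9)) = 7.0711
d((9, 2), (0, -8)) = 13.4536
d((9, 2), (5, -9)) = 11.7047
d((0, -8), (5, -9)) = 5.099

Closest pair: (-2, -8) and (0, -8) with distance 2.0

The closest pair is (-2, -8) and (0, -8) with Euclidean distance 2.0. For 5 points, brute-force pairwise comparison is shown above. For large n, the divide-and-conquer algorithm (sort by x, recurse on halves, check the dividing strip) achieves O(n log n).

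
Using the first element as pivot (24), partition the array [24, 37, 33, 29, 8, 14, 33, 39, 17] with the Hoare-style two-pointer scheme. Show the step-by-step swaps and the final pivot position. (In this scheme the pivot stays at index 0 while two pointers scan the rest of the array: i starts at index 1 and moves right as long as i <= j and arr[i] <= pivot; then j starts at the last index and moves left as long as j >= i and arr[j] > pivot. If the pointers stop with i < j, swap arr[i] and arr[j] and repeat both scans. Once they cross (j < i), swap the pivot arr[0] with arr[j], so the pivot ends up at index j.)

Hoare-style two-pointer partition with pivot = 24:

Initial array: [24, 37, 33, 29, 8, 14, 33, 39, 17]

Pointers start at i = 1, j = 8.
i stops at index 1 (arr[1]=37 > 24), j stops at index 8 (arr[8]=17 <= 24): swap arr[1] and arr[8], array becomes [24, 17, 33, 29, 8, 14, 33, 39, 37]
i stops at index 2 (arr[2]=33 > 24), j stops at index 5 (arr[5]=14 <= 24): swap arr[2] and arr[5], array becomes [24, 17, 14, 29, 8, 33, 33, 39, 37]
i stops at index 3 (arr[3]=29 > 24), j stops at index 4 (arr[4]=8 <= 24): swap arr[3] and arr[4], array becomes [24, 17, 14, 8, 29, 33, 33, 39, 37]
i ends at 4, j ends at 3: the pointers have crossed (j < i), so scanning stops.

Swap pivot arr[0] with arr[3] to place pivot at position 3: [8, 17, 14, 24, 29, 33, 33, 39, 37]
Pivot position: 3

After partitioning with pivot 24, the array becomes [8, 17, 14, 24, 29, 33, 33, 39, 37]. The pivot is placed at index 3. All elements to the left of the pivot are <= 24, and all elements to the right are > 24.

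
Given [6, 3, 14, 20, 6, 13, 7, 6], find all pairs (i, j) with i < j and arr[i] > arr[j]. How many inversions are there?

Finding inversions in [6, 3, 14, 20, 6, 13, 7, 6]:

(0, 1): arr[0]=6 > arr[1]=3
(2, 4): arr[2]=14 > arr[4]=6
(2, 5): arr[2]=14 > arr[5]=13
(2, 6): arr[2]=14 > arr[6]=7
(2, 7): arr[2]=14 > arr[7]=6
(3, 4): arr[3]=20 > arr[4]=6
(3, 5): arr[3]=20 > arr[5]=13
(3, 6): arr[3]=20 > arr[6]=7
(3, 7): arr[3]=20 > arr[7]=6
(5, 6): arr[5]=13 > arr[6]=7
(5, 7): arr[5]=13 > arr[7]=6
(6, 7): arr[6]=7 > arr[7]=6

Total inversions: 12

The array has 12 inversion(s): (0,1), (2,4), (2,5), (2,6), (2,7), (3,4), (3,5), (3,6), (3,7), (5,6), (5,7), (6,7). Each pair (i,j) satisfies i < j and arr[i] > arr[j].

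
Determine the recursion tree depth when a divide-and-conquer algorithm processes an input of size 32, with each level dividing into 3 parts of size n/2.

For divide and conquer with division factor 2:

Problem sizes at each level:
Level 0: 32
Level 1: 16
Level 2: 8
Level 3: 4
Level 4: 2
Level 5: 1

The root is level 0 and the size-1 base case is level 5 (the tree spans levels 0 through 5, i.e. 6 levels counting the root), so the depth is the number of divisions: log_2(32) = 5

The recursion tree depth is log_2(32) = 5. At each level, the problem size is divided by 2, so it takes 5 divisions to reduce to a base case of size 1. The algorithm makes 3 recursive calls at each level.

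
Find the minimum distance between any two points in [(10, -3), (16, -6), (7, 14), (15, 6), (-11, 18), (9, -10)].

Computing all pairwise distances among 6 points:

d((10, -3), (16, -6)) = 6.7082 <-- minimum
d((10, -3), (7, 14)) = 17.2627
d((10, -3), (15, 6)) = 10.2956
d((10, -3), (-11, 18)) = 29.6985
d((10, -3), (9, -10)) = 7.0711
d((16, -6), (7, 14)) = 21.9317
d((16, -6), (15, 6)) = 12.0416
d((16, -6), (-11, 18)) = 36.1248
d((16, -6), (9, -10)) = 8.0623
d((7, 14), (15, 6)) = 11.3137
d((7, 14), (-11, 18)) = 18.4391
d((7, 14), (9, -10)) = 24.0832
d((15, 6), (-11, 18)) = 28.6356
d((15, 6), (9, -10)) = 17.088
d((-11, 18), (9, -10)) = 34.4093

Closest pair: (10, -3) and (16, -6) with distance 6.7082

The closest pair is (10, -3) and (16, -6) with Euclidean distance 6.7082. For 6 points, brute-force pairwise comparison is shown above. For large n, the divide-and-conquer algorithm (sort by x, recurse on halves, check the dividing strip) achieves O(n log n).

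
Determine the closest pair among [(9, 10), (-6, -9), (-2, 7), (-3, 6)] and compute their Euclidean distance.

Computing all pairwise distances among 4 points:

d((9, 10), (-6, -9)) = 24.2074
d((9, 10), (-2, 7)) = 11.4018
d((9, 10), (-3, 6)) = 12.6491
d((-6, -9), (-2, 7)) = 16.4924
d((-6, -9), (-3, 6)) = 15.2971
d((-2, 7), (-3, 6)) = 1.4142 <-- minimum

Closest pair: (-2, 7) and (-3, 6) with distance 1.4142

The closest pair is (-2, 7) and (-3, 6) with Euclidean distance 1.4142. For 4 points, brute-force pairwise comparison is shown above. For large n, the divide-and-conquer algorithm (sort by x, recurse on halves, check the dividing strip) achieves O(n log n).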